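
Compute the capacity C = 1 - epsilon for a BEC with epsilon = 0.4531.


C = 1 - epsilon = 1 - 0.4531 = 0.5469

0.5469 bits


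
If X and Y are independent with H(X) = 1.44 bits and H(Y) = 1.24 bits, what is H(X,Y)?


For independent variables, H(X,Y) = H(X) + H(Y) = 1.44 + 1.24 = 2.68

2.68 bits


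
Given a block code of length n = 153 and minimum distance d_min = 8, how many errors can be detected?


Detection capability = d_min - 1 = 8 - 1 = 7

7 errors


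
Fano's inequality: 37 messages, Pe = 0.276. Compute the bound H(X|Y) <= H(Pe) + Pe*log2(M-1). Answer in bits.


H(Pe) = -Pe*log2(Pe) - (1-Pe)*log2(1-Pe) = -0.276*log2(0.276) - 0.724*log2(0.724) = 0.512604 + 0.337339 = 0.8499. Pe*log2(M-1) = 0.276*log2(36) = 1.426899. Bound = H(Pe) + Pe*log2(M-1) = 0.512604 + 0.337339 + 1.426899 = 2.2768

2.2768 bits


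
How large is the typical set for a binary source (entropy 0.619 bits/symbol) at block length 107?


log2|A_typical| = nH = 107 * 0.619 = 66.233, so |A_typical| ~ 2^66.233 = 8.672e+19

8.672e+19


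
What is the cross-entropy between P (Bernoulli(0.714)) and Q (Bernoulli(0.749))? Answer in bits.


H(P,Q) = -p*log2(q) - (1-p)*log2(1-q). -0.714*log2(0.749) = 0.297711; -0.286*log2(0.251) = 0.570353. H(P,Q) = 0.297711 + 0.570353 = 0.8681

0.8681 bits


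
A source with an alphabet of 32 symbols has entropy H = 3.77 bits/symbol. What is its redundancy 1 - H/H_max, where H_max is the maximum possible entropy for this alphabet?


H_max = log2(K) = log2(32) = 5.0 bits/symbol. Redundancy = 1 - H/H_max = 1 - 3.77/5.0 = 1 - 0.754 = 0.246

0.246


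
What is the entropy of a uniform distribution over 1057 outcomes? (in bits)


H = log2(n) = log2(1057) = 10.0458

10.0458 bits


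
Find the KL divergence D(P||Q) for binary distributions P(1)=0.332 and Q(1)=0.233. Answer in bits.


KL = p*log2(p/q) + (1-p)*log2((1-p)/(1-q)) = 0.332*log2(0.332/0.233) + 0.668*log2(0.668/0.767) = 0.0364

0.0364 bits


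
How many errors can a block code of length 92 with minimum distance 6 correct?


Correction capability = floor((d-1)/2) = floor((6-1)/2) = 2

2 errors


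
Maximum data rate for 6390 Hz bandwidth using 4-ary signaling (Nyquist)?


Rate = 2 * B * log2(M) = 2 * 6390 * 2.0 = 25560.0

25560.0 bps


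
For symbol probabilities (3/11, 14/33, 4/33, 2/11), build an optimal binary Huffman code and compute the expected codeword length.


Huffman construction (repeatedly merge the two least-probable nodes; each merge adds 1 bit to every symbol beneath it): 4/33 + 2/11 = 10/33; 3/11 + 10/33 = 19/33; 14/33 + 19/33 = 1. Resulting codeword lengths (in the order the probabilities were given): (2, 1, 3, 3). L_avg = sum(p_i * l_i) = 3/11*2 + 14/33*1 + 4/33*3 + 2/11*3 = 62/33 = 1.8788

1.8788 bits


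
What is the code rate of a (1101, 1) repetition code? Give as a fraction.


Rate = k/n = 1/1101

1/1101


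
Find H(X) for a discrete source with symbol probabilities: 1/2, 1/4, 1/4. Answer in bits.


H = -sum(p_i * log2(p_i)). Terms: -(1/2)*log2(1/2) = 0.500000; -(1/4)*log2(1/4) = 0.500000; -(1/4)*log2(1/4) = 0.500000. H = 0.500000 + 0.500000 + 0.500000 = 1.5

1.5 bits


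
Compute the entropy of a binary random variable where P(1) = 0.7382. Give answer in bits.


H = -p*log2(p) - (1-p)*log2(1-p). -0.7382*log2(0.7382) = 0.323270; -0.2618*log2(0.2618) = 0.506181. H = 0.323270 + 0.506181 = 0.8295

0.8295 bits


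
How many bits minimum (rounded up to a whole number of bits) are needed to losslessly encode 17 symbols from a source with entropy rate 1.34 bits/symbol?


Minimum bits >= n * H = 17 * 1.34 = 22.78, rounded up to a whole number of bits = 23

23 bits


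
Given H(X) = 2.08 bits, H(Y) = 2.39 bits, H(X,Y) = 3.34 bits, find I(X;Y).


I(X;Y) = H(X) + H(Y) - H(X,Y) = 2.08 + 2.39 - 3.34 = 1.13

1.13 bits


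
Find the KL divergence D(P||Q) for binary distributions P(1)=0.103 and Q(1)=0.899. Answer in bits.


KL = p*log2(p/q) + (1-p)*log2((1-p)/(1-q)) = 0.103*log2(0.103/0.899) + 0.897*log2(0.897/0.101) = 2.5043

2.5043 bits


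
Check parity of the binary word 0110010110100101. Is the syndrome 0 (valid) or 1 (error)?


Syndrome = XOR of all bits = 0 XOR 1 XOR 1 XOR 0 XOR 0 XOR 1 XOR 0 XOR 1 XOR 1 XOR 0 XOR 1 XOR 0 XOR 0 XOR 1 XOR 0 XOR 1 = 0

0


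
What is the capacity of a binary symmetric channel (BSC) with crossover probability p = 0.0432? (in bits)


H(p) = -p*log2(p) - (1-p)*log2(1-p) = -0.0432*log2(0.0432) - 0.9568*log2(0.9568) = 0.195818 + 0.060958 = 0.2568. C = 1 - H(p) = 1 - 0.2568 = 0.7432

0.7432 bits


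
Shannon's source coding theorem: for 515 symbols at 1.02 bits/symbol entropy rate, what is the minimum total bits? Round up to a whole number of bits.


Minimum bits >= n * H = 515 * 1.02 = 525.3, rounded up to a whole number of bits = 526

526 bits


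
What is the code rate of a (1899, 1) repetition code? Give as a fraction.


Rate = k/n = 1/1899

1/1899


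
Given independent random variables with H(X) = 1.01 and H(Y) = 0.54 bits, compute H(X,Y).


For independent variables, H(X,Y) = H(X) + H(Y) = 1.01 + 0.54 = 1.55

1.55 bits


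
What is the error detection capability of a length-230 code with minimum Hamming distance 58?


Detection capability = d_min - 1 = 58 - 1 = 57

57 errors


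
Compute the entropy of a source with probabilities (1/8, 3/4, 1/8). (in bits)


H = -sum(p_i * log2(p_i)). Terms: -(1/8)*log2(1/8) = 0.375000; -(3/4)*log2(3/4) = 0.311278; -(1/8)*log2(1/8) = 0.375000. H = 0.375000 + 0.311278 + 0.375000 = 1.0613

1.0613 bits


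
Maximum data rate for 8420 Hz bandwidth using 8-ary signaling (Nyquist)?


Rate = 2 * B * log2(M) = 2 * 8420 * 3.0 = 50520.0

50520.0 bps


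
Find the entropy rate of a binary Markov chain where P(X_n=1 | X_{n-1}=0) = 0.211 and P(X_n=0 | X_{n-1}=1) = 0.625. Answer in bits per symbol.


Stationary distribution: pi_0 = p10/(p01+p10) = 0.7476, pi_1 = 0.2524. Entropy rate H' = pi_0*H(p01) + pi_1*H(p10) = 0.7476*0.7434 + 0.2524*0.9544 = 0.7967

0.7967 bits/symbol


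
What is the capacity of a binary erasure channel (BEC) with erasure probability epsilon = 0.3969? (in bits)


C = 1 - epsilon = 1 - 0.3969 = 0.6031

0.6031 bits


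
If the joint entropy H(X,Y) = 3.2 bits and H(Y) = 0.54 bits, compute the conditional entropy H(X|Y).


H(X|Y) = H(X,Y) - H(Y) = 3.2 - 0.54 = 2.66

2.66 bits


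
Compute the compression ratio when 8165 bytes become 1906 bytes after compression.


Ratio = original / compressed = 8165 / 1906 = 4.2838

4.2838


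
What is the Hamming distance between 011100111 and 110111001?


Count differing positions: ^ . ^ . ^ ^ ^ ^ . = 6 differences

6


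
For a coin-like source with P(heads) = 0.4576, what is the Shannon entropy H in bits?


H = -p*log2(p) - (1-p)*log2(1-p). -0.4576*log2(0.4576) = 0.516100; -0.5424*log2(0.5424) = 0.478706. H = 0.516100 + 0.478706 = 0.9948

0.9948 bits


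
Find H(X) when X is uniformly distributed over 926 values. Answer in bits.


H = log2(n) = log2(926) = 9.8549

9.8549 bits


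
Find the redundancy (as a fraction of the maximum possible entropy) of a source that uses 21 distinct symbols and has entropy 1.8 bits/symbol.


H_max = log2(K) = log2(21) = 4.3923 bits/symbol. Redundancy = 1 - H/H_max = 1 - 1.8/4.3923 = 1 - 0.4098 = 0.5902

0.5902


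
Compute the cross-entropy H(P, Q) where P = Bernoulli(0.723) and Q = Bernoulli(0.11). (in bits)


H(P,Q) = -p*log2(q) - (1-p)*log2(1-q). -0.723*log2(0.11) = 2.302339; -0.277*log2(0.89) = 0.046570. H(P,Q) = 2.302339 + 0.046570 = 2.3489

2.3489 bits


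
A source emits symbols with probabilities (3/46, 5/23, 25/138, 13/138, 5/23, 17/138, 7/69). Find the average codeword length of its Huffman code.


Huffman construction (repeatedly merge the two least-probable nodes; each merge adds 1 bit to every symbol beneath it): 3/46 + 13/138 = 11/69; 7/69 + 17/138 = 31/138; 11/69 + 25/138 = 47/138; 5/23 + 5/23 = 10/23; 31/138 + 47/138 = 13/23; 10/23 + 13/23 = 1. Resulting codeword lengths (in the order the probabilities were given): (4, 2, 3, 4, 2, 3, 3). L_avg = sum(p_i * l_i) = 3/46*4 + 5/23*2 + 25/138*3 + 13/138*4 + 5/23*2 + 17/138*3 + 7/69*3 = 188/69 = 2.7246

2.7246 bits


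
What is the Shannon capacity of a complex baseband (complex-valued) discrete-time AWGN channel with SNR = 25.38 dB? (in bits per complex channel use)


SNR_linear = 10^(25.38/10) = 345.1437; C = log2(1 + SNR_linear) = log2(1 + 345.1437) = 8.4352

8.4352 bits/channel use


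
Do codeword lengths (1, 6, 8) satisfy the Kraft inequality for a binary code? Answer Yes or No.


Kraft sum = sum(2^(-l_i)) = 0.5195, need <= 1. Result: satisfied (a binary prefix-free code with these lengths exists)

Yes


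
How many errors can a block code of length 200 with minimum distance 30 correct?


Correction capability = floor((d-1)/2) = floor((30-1)/2) = 14

14 errors


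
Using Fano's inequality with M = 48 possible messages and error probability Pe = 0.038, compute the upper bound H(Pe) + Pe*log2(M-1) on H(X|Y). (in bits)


H(Pe) = -Pe*log2(Pe) - (1-Pe)*log2(1-Pe) = -0.038*log2(0.038) - 0.962*log2(0.962) = 0.179279 + 0.053767 = 0.233. Pe*log2(M-1) = 0.038*log2(47) = 0.211074. Bound = H(Pe) + Pe*log2(M-1) = 0.179279 + 0.053767 + 0.211074 = 0.4441

0.4441 bits


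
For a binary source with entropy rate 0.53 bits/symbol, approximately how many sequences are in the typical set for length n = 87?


log2|A_typical| = nH = 87 * 0.53 = 46.11, so |A_typical| ~ 2^46.11 = 7.594e+13

7.594e+13


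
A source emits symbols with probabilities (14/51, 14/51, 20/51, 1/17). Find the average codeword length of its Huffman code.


Huffman construction (repeatedly merge the two least-probable nodes; each merge adds 1 bit to every symbol beneath it): 1/17 + 14/51 = 1/3; 14/51 + 1/3 = 31/51; 20/51 + 31/51 = 1. Resulting codeword lengths (in the order the probabilities were given): (3, 2, 1, 3). L_avg = sum(p_i * l_i) = 14/51*3 + 14/51*2 + 20/51*1 + 1/17*3 = 33/17 = 1.9412

1.9412 bits


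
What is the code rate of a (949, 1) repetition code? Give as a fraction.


Rate = k/n = 1/949

1/949


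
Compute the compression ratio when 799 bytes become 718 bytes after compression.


Ratio = original / compressed = 799 / 718 = 1.1128

1.1128


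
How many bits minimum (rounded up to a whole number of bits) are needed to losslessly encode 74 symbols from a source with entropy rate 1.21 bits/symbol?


Minimum bits >= n * H = 74 * 1.21 = 89.54, rounded up to a whole number of bits = 90

90 bits


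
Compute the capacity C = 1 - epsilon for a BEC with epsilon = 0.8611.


C = 1 - epsilon = 1 - 0.8611 = 0.1389

0.1389 bits


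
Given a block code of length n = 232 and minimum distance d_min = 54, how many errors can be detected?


Detection capability = d_min - 1 = 54 - 1 = 53

53 errors


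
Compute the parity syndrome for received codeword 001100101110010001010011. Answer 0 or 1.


Syndrome = XOR of all bits = 0 XOR 0 XOR 1 XOR 1 XOR 0 XOR 0 XOR 1 XOR 0 XOR 1 XOR 1 XOR 1 XOR 0 XOR 0 XOR 1 XOR 0 XOR 0 XOR 0 XOR 1 XOR 0 XOR 1 XOR 0 XOR 0 XOR 1 XOR 1 = 1

1


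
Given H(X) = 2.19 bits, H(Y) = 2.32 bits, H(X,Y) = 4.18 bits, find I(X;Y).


I(X;Y) = H(X) + H(Y) - H(X,Y) = 2.19 + 2.32 - 4.18 = 0.33

0.33 bits


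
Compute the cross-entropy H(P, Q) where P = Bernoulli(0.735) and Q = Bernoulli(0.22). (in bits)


H(P,Q) = -p*log2(q) - (1-p)*log2(1-q). -0.735*log2(0.22) = 1.605552; -0.265*log2(0.78) = 0.094990. H(P,Q) = 1.605552 + 0.094990 = 1.7005

1.7005 bits


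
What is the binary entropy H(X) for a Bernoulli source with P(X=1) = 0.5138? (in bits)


H = -p*log2(p) - (1-p)*log2(1-p). -0.5138*log2(0.5138) = 0.493619; -0.4862*log2(0.4862) = 0.505832. H = 0.493619 + 0.505832 = 0.9995

0.9995 bits


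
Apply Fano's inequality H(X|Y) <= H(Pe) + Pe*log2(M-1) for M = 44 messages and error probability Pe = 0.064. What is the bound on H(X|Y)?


H(Pe) = -Pe*log2(Pe) - (1-Pe)*log2(1-Pe) = -0.064*log2(0.064) - 0.936*log2(0.936) = 0.253810 + 0.089313 = 0.3431. Pe*log2(M-1) = 0.064*log2(43) = 0.347281. Bound = H(Pe) + Pe*log2(M-1) = 0.253810 + 0.089313 + 0.347281 = 0.6904

0.6904 bits


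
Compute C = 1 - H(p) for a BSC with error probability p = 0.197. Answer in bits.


H(p) = -p*log2(p) - (1-p)*log2(1-p) = -0.197*log2(0.197) - 0.803*log2(0.803) = 0.461715 + 0.254172 = 0.7159. C = 1 - H(p) = 1 - 0.7159 = 0.2841

0.2841 bits


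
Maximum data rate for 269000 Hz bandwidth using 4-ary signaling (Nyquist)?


Rate = 2 * B * log2(M) = 2 * 269000 * 2.0 = 1076000.0

1076000.0 bps


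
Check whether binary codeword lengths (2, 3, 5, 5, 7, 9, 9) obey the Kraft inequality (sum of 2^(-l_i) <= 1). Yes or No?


Kraft sum = sum(2^(-l_i)) = 0.4492, need <= 1. Result: satisfied (a binary prefix-free code with these lengths exists)

Yes


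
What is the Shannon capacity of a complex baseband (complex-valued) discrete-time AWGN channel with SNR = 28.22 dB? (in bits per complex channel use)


SNR_linear = 10^(28.22/10) = 663.7431; C = log2(1 + SNR_linear) = log2(1 + 663.7431) = 9.3767

9.3767 bits/channel use


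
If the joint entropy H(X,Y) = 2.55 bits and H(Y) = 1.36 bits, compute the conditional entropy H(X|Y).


H(X|Y) = H(X,Y) - H(Y) = 2.55 - 1.36 = 1.19

1.19 bits


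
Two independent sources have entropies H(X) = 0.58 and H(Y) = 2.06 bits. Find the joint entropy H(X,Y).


For independent variables, H(X,Y) = H(X) + H(Y) = 0.58 + 2.06 = 2.64

2.64 bits


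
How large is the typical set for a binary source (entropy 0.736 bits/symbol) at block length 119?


log2|A_typical| = nH = 119 * 0.736 = 87.584, so |A_typical| ~ 2^87.584 = 2.320e+26

2.320e+26


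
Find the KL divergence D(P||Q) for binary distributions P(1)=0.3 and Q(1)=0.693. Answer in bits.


KL = p*log2(p/q) + (1-p)*log2((1-p)/(1-q)) = 0.3*log2(0.3/0.693) + 0.7*log2(0.7/0.307) = 0.47

0.47 bits


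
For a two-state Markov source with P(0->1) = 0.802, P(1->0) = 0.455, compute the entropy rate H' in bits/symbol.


Stationary distribution: pi_0 = p10/(p01+p10) = 0.362, pi_1 = 0.638. Entropy rate H' = pi_0*H(p01) + pi_1*H(p10) = 0.362*0.7179 + 0.638*0.9941 = 0.8942

0.8942 bits/symbol


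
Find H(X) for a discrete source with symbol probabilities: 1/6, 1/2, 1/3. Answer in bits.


H = -sum(p_i * log2(p_i)). Terms: -(1/6)*log2(1/6) = 0.430827; -(1/2)*log2(1/2) = 0.500000; -(1/3)*log2(1/3) = 0.528321. H = 0.430827 + 0.500000 + 0.528321 = 1.4591

1.4591 bits


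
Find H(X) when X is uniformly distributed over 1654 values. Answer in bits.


H = log2(n) = log2(1654) = 10.6917

10.6917 bits


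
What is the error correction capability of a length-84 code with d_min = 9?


Correction capability = floor((d-1)/2) = floor((9-1)/2) = 4

4 errors


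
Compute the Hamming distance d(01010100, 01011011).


Count differing positions: . . . . ^ ^ ^ ^ = 4 differences

4


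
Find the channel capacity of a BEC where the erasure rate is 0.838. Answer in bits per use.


C = 1 - epsilon = 1 - 0.838 = 0.162

0.162 bits


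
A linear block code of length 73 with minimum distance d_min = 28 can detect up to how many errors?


Detection capability = d_min - 1 = 28 - 1 = 27

27 errors


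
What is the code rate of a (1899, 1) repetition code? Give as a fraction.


Rate = k/n = 1/1899

1/1899


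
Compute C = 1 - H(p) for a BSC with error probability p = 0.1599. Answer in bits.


H(p) = -p*log2(p) - (1-p)*log2(1-p) = -0.1599*log2(0.1599) - 0.8401*log2(0.8401) = 0.422897 + 0.211173 = 0.6341. C = 1 - H(p) = 1 - 0.6341 = 0.3659

0.3659 bits


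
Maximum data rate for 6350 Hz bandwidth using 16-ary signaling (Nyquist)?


Rate = 2 * B * log2(M) = 2 * 6350 * 4.0 = 50800.0

50800.0 bps


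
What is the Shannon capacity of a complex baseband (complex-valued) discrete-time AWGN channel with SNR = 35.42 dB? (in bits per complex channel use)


SNR_linear = 10^(35.42/10) = 3483.3732; C = log2(1 + SNR_linear) = log2(1 + 3483.3732) = 11.7667

11.7667 bits/channel use


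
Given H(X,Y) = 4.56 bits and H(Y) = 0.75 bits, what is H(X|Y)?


H(X|Y) = H(X,Y) - H(Y) = 4.56 - 0.75 = 3.81

3.81 bits


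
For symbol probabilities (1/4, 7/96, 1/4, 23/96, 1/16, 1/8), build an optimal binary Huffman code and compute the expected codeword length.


Huffman construction (repeatedly merge the two least-probable nodes; each merge adds 1 bit to every symbol beneath it): 1/16 + 7/96 = 13/96; 1/8 + 13/96 = 25/96; 23/96 + 1/4 = 47/96; 1/4 + 25/96 = 49/96; 47/96 + 49/96 = 1. Resulting codeword lengths (in the order the probabilities were given): (2, 4, 2, 2, 4, 3). L_avg = sum(p_i * l_i) = 1/4*2 + 7/96*4 + 1/4*2 + 23/96*2 + 1/16*4 + 1/8*3 = 115/48 = 2.3958

2.3958 bits


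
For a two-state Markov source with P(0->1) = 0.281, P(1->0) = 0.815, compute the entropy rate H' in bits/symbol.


Stationary distribution: pi_0 = p10/(p01+p10) = 0.7436, pi_1 = 0.2564. Entropy rate H' = pi_0*H(p01) + pi_1*H(p10) = 0.7436*0.8568 + 0.2564*0.6909 = 0.8143

0.8143 bits/symbol


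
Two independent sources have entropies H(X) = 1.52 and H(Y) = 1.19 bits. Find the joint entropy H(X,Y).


For independent variables, H(X,Y) = H(X) + H(Y) = 1.52 + 1.19 = 2.71

2.71 bits


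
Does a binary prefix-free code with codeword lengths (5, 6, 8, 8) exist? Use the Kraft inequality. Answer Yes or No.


Kraft sum = sum(2^(-l_i)) = 0.0547, need <= 1. Result: satisfied (a binary prefix-free code with these lengths exists)

Yes


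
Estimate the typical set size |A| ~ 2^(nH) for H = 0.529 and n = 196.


log2|A_typical| = nH = 196 * 0.529 = 103.684, so |A_typical| ~ 2^103.684 = 1.629e+31

1.629e+31


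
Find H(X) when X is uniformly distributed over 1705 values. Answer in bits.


H = log2(n) = log2(1705) = 10.7356

10.7356 bits


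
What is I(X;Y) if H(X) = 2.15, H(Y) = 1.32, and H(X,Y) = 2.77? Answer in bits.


I(X;Y) = H(X) + H(Y) - H(X,Y) = 2.15 + 1.32 - 2.77 = 0.7

0.7 bits


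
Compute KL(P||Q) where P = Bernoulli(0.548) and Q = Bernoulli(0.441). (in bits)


KL = p*log2(p/q) + (1-p)*log2((1-p)/(1-q)) = 0.548*log2(0.548/0.441) + 0.452*log2(0.452/0.559) = 0.0332

0.0332 bits


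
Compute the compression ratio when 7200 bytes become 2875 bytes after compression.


Ratio = original / compressed = 7200 / 2875 = 2.5043

2.5043


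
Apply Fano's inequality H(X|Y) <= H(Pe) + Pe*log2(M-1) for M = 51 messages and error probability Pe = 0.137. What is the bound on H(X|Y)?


H(Pe) = -Pe*log2(Pe) - (1-Pe)*log2(1-Pe) = -0.137*log2(0.137) - 0.863*log2(0.863) = 0.392882 + 0.183446 = 0.5763. Pe*log2(M-1) = 0.137*log2(50) = 0.773208. Bound = H(Pe) + Pe*log2(M-1) = 0.392882 + 0.183446 + 0.773208 = 1.3495

1.3495 bits


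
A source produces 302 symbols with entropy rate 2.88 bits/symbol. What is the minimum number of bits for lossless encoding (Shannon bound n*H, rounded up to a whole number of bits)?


Minimum bits >= n * H = 302 * 2.88 = 869.76, rounded up to a whole number of bits = 870

870 bits


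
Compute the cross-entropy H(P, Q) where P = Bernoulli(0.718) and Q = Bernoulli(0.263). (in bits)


H(P,Q) = -p*log2(q) - (1-p)*log2(1-q). -0.718*log2(0.263) = 1.383489; -0.282*log2(0.737) = 0.124154. H(P,Q) = 1.383489 + 0.124154 = 1.5076

1.5076 bits


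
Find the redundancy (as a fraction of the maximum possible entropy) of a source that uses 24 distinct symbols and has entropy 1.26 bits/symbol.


H_max = log2(K) = log2(24) = 4.585 bits/symbol. Redundancy = 1 - H/H_max = 1 - 1.26/4.585 = 1 - 0.2748 = 0.7252

0.7252


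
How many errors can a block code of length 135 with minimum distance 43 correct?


Correction capability = floor((d-1)/2) = floor((43-1)/2) = 21

21 errors


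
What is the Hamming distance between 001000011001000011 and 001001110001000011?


Count differing positions: . . . . . ^ ^ . ^ . . . . . . . . . = 3 differences

3


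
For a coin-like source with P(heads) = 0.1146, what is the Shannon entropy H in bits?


H = -p*log2(p) - (1-p)*log2(1-p). -0.1146*log2(0.1146) = 0.358162; -0.8854*log2(0.8854) = 0.155475. H = 0.358162 + 0.155475 = 0.5136

0.5136 bits


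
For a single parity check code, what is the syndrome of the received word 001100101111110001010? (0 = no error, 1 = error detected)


Syndrome = XOR of all bits = 0 XOR 0 XOR 1 XOR 1 XOR 0 XOR 0 XOR 1 XOR 0 XOR 1 XOR 1 XOR 1 XOR 1 XOR 1 XOR 1 XOR 0 XOR 0 XOR 0 XOR 1 XOR 0 XOR 1 XOR 0 = 1

1


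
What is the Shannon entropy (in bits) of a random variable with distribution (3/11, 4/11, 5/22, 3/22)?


H = -sum(p_i * log2(p_i)). Terms: -(3/11)*log2(3/11) = 0.511219; -(4/11)*log2(4/11) = 0.530702; -(5/22)*log2(5/22) = 0.485796; -(3/22)*log2(3/22) = 0.391973. H = 0.511219 + 0.530702 + 0.485796 + 0.391973 = 1.9197

1.9197 bits


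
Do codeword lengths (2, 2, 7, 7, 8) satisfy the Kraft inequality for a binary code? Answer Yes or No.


Kraft sum = sum(2^(-l_i)) = 0.5195, need <= 1. Result: satisfied (a binary prefix-free code with these lengths exists)

Yes


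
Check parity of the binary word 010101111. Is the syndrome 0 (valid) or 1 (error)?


Syndrome = XOR of all bits = 0 XOR 1 XOR 0 XOR 1 XOR 0 XOR 1 XOR 1 XOR 1 XOR 1 = 0

0


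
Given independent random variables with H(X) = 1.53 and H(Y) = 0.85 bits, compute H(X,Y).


For independent variables, H(X,Y) = H(X) + H(Y) = 1.53 + 0.85 = 2.38

2.38 bits


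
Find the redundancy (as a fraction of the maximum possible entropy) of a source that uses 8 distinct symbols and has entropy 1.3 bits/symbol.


H_max = log2(K) = log2(8) = 3.0 bits/symbol. Redundancy = 1 - H/H_max = 1 - 1.3/3.0 = 1 - 0.4333 = 0.5667

0.5667


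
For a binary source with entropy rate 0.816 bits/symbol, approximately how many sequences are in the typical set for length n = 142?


log2|A_typical| = nH = 142 * 0.816 = 115.872, so |A_typical| ~ 2^115.872 = 7.602e+34

7.602e+34


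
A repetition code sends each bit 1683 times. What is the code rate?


Rate = k/n = 1/1683

1/1683


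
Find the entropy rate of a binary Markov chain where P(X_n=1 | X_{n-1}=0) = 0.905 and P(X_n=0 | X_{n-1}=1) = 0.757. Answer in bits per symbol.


Stationary distribution: pi_0 = p10/(p01+p10) = 0.4555, pi_1 = 0.5445. Entropy rate H' = pi_0*H(p01) + pi_1*H(p10) = 0.4555*0.4529 + 0.5445*0.8 = 0.6419

0.6419 bits/symbol


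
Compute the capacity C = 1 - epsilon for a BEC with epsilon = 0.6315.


C = 1 - epsilon = 1 - 0.6315 = 0.3685

0.3685 bits


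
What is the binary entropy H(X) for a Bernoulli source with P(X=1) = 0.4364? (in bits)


H = -p*log2(p) - (1-p)*log2(1-p). -0.4364*log2(0.4364) = 0.522055; -0.5636*log2(0.5636) = 0.466242. H = 0.522055 + 0.466242 = 0.9883

0.9883 bits


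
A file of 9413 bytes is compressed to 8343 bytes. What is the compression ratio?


Ratio = original / compressed = 9413 / 8343 = 1.1283

1.1283


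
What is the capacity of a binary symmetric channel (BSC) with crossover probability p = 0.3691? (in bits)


H(p) = -p*log2(p) - (1-p)*log2(1-p) = -0.3691*log2(0.3691) - 0.6309*log2(0.6309) = 0.530735 + 0.419244 = 0.95. C = 1 - H(p) = 1 - 0.95 = 0.05

0.05 bits


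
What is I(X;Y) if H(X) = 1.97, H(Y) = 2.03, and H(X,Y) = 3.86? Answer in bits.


I(X;Y) = H(X) + H(Y) - H(X,Y) = 1.97 + 2.03 - 3.86 = 0.14

0.14 bits


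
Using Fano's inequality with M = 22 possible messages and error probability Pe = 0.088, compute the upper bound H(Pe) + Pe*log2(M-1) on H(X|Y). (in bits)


H(Pe) = -Pe*log2(Pe) - (1-Pe)*log2(1-Pe) = -0.088*log2(0.088) - 0.912*log2(0.912) = 0.308559 + 0.121200 = 0.4298. Pe*log2(M-1) = 0.088*log2(21) = 0.386524. Bound = H(Pe) + Pe*log2(M-1) = 0.308559 + 0.121200 + 0.386524 = 0.8163

0.8163 bits


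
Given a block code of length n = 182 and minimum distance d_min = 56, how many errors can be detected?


Detection capability = d_min - 1 = 56 - 1 = 55

55 errors


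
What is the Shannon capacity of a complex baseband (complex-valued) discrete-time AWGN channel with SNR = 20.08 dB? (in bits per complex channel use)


SNR_linear = 10^(20.08/10) = 101.8591; C = log2(1 + SNR_linear) = log2(1 + 101.8591) = 6.6845

6.6845 bits/channel use


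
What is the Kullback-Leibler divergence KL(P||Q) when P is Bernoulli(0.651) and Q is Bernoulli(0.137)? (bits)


KL = p*log2(p/q) + (1-p)*log2((1-p)/(1-q)) = 0.651*log2(0.651/0.137) + 0.349*log2(0.349/0.863) = 1.0079

1.0079 bits


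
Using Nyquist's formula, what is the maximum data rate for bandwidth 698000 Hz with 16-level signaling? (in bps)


Rate = 2 * B * log2(M) = 2 * 698000 * 4.0 = 5584000.0

5584000.0 bps


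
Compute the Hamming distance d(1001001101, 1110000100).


Count differing positions: . ^ ^ ^ . . ^ . . ^ = 5 differences

5


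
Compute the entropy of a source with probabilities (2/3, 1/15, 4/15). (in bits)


H = -sum(p_i * log2(p_i)). Terms: -(2/3)*log2(2/3) = 0.389975; -(1/15)*log2(1/15) = 0.260459; -(4/15)*log2(4/15) = 0.508504. H = 0.389975 + 0.260459 + 0.508504 = 1.1589

1.1589 bits


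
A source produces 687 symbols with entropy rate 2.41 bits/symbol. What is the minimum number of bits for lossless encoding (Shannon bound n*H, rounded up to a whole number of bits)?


Minimum bits >= n * H = 687 * 2.41 = 1655.67, rounded up to a whole number of bits = 1656

1656 bits


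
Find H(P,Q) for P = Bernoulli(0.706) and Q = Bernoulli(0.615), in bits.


H(P,Q) = -p*log2(q) - (1-p)*log2(1-q). -0.706*log2(0.615) = 0.495147; -0.294*log2(0.385) = 0.404858. H(P,Q) = 0.495147 + 0.404858 = 0.9

0.9 bits


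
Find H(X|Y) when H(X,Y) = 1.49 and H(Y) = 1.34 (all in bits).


H(X|Y) = H(X,Y) - H(Y) = 1.49 - 1.34 = 0.15

0.15 bits


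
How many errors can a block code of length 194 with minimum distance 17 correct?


Correction capability = floor((d-1)/2) = floor((17-1)/2) = 8

8 errors


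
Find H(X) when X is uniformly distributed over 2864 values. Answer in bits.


H = log2(n) = log2(2864) = 11.4838

11.4838 bits


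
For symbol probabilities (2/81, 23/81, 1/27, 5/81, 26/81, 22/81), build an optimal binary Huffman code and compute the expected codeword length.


Huffman construction (repeatedly merge the two least-probable nodes; each merge adds 1 bit to every symbol beneath it): 2/81 + 1/27 = 5/81; 5/81 + 5/81 = 10/81; 10/81 + 22/81 = 32/81; 23/81 + 26/81 = 49/81; 32/81 + 49/81 = 1. Resulting codeword lengths (in the order the probabilities were given): (4, 2, 4, 3, 2, 2). L_avg = sum(p_i * l_i) = 2/81*4 + 23/81*2 + 1/27*4 + 5/81*3 + 26/81*2 + 22/81*2 = 59/27 = 2.1852

2.1852 bits


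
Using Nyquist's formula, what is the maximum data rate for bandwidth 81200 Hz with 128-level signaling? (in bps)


Rate = 2 * B * log2(M) = 2 * 81200 * 7.0 = 1136800.0

1136800.0 bps


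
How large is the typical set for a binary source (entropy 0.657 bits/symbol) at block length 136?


log2|A_typical| = nH = 136 * 0.657 = 89.352, so |A_typical| ~ 2^89.352 = 7.900e+26

7.900e+26


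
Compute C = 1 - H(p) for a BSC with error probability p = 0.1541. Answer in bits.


H(p) = -p*log2(p) - (1-p)*log2(1-p) = -0.1541*log2(0.1541) - 0.8459*log2(0.8459) = 0.415771 + 0.204235 = 0.62. C = 1 - H(p) = 1 - 0.62 = 0.38

0.38 bits


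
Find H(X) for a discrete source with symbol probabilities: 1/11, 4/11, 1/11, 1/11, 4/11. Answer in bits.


H = -sum(p_i * log2(p_i)). Terms: -(1/11)*log2(1/11) = 0.314494; -(4/11)*log2(4/11) = 0.530702; -(1/11)*log2(1/11) = 0.314494; -(1/11)*log2(1/11) = 0.314494; -(4/11)*log2(4/11) = 0.530702. H = 0.314494 + 0.530702 + 0.314494 + 0.314494 + 0.530702 = 2.0049

2.0049 bits


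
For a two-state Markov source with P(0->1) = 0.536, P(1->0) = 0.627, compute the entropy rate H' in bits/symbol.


Stationary distribution: pi_0 = p10/(p01+p10) = 0.5391, pi_1 = 0.4609. Entropy rate H' = pi_0*H(p01) + pi_1*H(p10) = 0.5391*0.9963 + 0.4609*0.9529 = 0.9763

0.9763 bits/symbol


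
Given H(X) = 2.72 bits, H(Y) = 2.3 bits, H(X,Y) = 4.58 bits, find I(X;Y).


I(X;Y) = H(X) + H(Y) - H(X,Y) = 2.72 + 2.3 - 4.58 = 0.44

0.44 bits


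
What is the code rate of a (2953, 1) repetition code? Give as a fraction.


Rate = k/n = 1/2953

1/2953


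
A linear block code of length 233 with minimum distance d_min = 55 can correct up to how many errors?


Correction capability = floor((d-1)/2) = floor((55-1)/2) = 27

27 errors


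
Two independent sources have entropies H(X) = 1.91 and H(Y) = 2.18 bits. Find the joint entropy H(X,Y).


For independent variables, H(X,Y) = H(X) + H(Y) = 1.91 + 2.18 = 4.09

4.09 bits


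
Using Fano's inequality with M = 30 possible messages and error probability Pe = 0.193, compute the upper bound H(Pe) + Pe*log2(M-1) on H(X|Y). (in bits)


H(Pe) = -Pe*log2(Pe) - (1-Pe)*log2(1-Pe) = -0.193*log2(0.193) - 0.807*log2(0.807) = 0.458052 + 0.249653 = 0.7077. Pe*log2(M-1) = 0.193*log2(29) = 0.937590. Bound = H(Pe) + Pe*log2(M-1) = 0.458052 + 0.249653 + 0.937590 = 1.6453

1.6453 bits


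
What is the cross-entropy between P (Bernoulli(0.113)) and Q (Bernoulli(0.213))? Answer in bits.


H(P,Q) = -p*log2(q) - (1-p)*log2(1-q). -0.113*log2(0.213) = 0.252111; -0.887*log2(0.787) = 0.306516. H(P,Q) = 0.252111 + 0.306516 = 0.5586

0.5586 bits


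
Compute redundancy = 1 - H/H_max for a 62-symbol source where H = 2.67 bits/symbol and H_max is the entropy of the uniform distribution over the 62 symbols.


H_max = log2(K) = log2(62) = 5.9542 bits/symbol. Redundancy = 1 - H/H_max = 1 - 2.67/5.9542 = 1 - 0.4484 = 0.5516

0.5516


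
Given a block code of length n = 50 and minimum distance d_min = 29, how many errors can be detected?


Detection capability = d_min - 1 = 29 - 1 = 28

28 errors


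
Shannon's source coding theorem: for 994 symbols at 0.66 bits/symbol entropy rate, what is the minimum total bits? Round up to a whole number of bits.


Minimum bits >= n * H = 994 * 0.66 = 656.04, rounded up to a whole number of bits = 657

657 bits


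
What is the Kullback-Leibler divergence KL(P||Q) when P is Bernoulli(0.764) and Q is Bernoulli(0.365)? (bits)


KL = p*log2(p/q) + (1-p)*log2((1-p)/(1-q)) = 0.764*log2(0.764/0.365) + 0.236*log2(0.236/0.635) = 0.4772

0.4772 bits


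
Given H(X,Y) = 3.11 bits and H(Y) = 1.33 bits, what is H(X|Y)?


H(X|Y) = H(X,Y) - H(Y) = 3.11 - 1.33 = 1.78

1.78 bits


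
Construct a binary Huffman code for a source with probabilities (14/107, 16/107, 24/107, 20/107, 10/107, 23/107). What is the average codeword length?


Huffman construction (repeatedly merge the two least-probable nodes; each merge adds 1 bit to every symbol beneath it): 10/107 + 14/107 = 24/107; 16/107 + 20/107 = 36/107; 23/107 + 24/107 = 47/107; 24/107 + 36/107 = 60/107; 47/107 + 60/107 = 1. Resulting codeword lengths (in the order the probabilities were given): (3, 3, 2, 3, 3, 2). L_avg = sum(p_i * l_i) = 14/107*3 + 16/107*3 + 24/107*2 + 20/107*3 + 10/107*3 + 23/107*2 = 274/107 = 2.5607

2.5607 bits


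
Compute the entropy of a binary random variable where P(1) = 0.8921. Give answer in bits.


H = -p*log2(p) - (1-p)*log2(1-p). -0.8921*log2(0.8921) = 0.146949; -0.1079*log2(0.1079) = 0.346600. H = 0.146949 + 0.346600 = 0.4935

0.4935 bits


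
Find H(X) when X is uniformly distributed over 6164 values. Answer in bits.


H = log2(n) = log2(6164) = 12.5897

12.5897 bits


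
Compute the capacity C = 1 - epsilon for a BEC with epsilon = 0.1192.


C = 1 - epsilon = 1 - 0.1192 = 0.8808

0.8808 bits


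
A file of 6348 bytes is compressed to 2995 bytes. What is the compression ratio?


Ratio = original / compressed = 6348 / 2995 = 2.1195

2.1195


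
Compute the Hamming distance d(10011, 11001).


Count differing positions: . ^ . ^ . = 2 differences

2


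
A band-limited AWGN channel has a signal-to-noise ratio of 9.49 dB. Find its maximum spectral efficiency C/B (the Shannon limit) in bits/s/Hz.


SNR_linear = 10^(9.49/10) = 8.892; C/B = log2(1 + SNR_linear) = log2(1 + 8.892) = 3.3063

3.3063 bits/s/Hz


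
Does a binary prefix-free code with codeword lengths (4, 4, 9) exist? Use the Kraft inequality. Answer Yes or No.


Kraft sum = sum(2^(-l_i)) = 0.127, need <= 1. Result: satisfied (a binary prefix-free code with these lengths exists)

Yes


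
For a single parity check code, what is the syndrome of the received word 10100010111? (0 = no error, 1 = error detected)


Syndrome = XOR of all bits = 1 XOR 0 XOR 1 XOR 0 XOR 0 XOR 0 XOR 1 XOR 0 XOR 1 XOR 1 XOR 1 = 0

0


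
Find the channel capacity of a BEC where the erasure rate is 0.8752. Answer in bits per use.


C = 1 - epsilon = 1 - 0.8752 = 0.1248

0.1248 bits


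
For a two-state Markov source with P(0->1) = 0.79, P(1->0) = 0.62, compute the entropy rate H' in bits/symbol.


Stationary distribution: pi_0 = p10/(p01+p10) = 0.4397, pi_1 = 0.5603. Entropy rate H' = pi_0*H(p01) + pi_1*H(p10) = 0.4397*0.7415 + 0.5603*0.958 = 0.8628

0.8628 bits/symbol


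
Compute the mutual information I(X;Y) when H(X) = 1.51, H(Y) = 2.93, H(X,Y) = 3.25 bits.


I(X;Y) = H(X) + H(Y) - H(X,Y) = 1.51 + 2.93 - 3.25 = 1.19

1.19 bits


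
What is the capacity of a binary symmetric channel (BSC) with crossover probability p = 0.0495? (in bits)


H(p) = -p*log2(p) - (1-p)*log2(1-p) = -0.0495*log2(0.0495) - 0.9505*log2(0.9505) = 0.214653 + 0.069616 = 0.2843. C = 1 - H(p) = 1 - 0.2843 = 0.7157

0.7157 bits


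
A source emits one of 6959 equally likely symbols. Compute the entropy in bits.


H = log2(n) = log2(6959) = 12.7647

12.7647 bits


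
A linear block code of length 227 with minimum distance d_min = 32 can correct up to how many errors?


Correction capability = floor((d-1)/2) = floor((32-1)/2) = 15

15 errors


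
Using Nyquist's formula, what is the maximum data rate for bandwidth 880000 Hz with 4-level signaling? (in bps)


Rate = 2 * B * log2(M) = 2 * 880000 * 2.0 = 3520000.0

3520000.0 bps


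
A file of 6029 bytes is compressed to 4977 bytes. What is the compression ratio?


Ratio = original / compressed = 6029 / 4977 = 1.2114

1.2114


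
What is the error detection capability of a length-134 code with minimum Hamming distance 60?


Detection capability = d_min - 1 = 60 - 1 = 59

59 errors


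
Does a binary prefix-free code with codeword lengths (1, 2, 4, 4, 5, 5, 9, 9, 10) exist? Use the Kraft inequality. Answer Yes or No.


Kraft sum = sum(2^(-l_i)) = 0.9424, need <= 1. Result: satisfied (a binary prefix-free code with these lengths exists)

Yes


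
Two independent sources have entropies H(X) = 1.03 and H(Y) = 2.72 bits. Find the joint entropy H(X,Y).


For independent variables, H(X,Y) = H(X) + H(Y) = 1.03 + 2.72 = 3.75

3.75 bits


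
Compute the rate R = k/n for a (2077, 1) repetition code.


Rate = k/n = 1/2077

1/2077


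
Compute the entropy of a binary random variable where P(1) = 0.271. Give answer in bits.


H = -p*log2(p) - (1-p)*log2(1-p). -0.271*log2(0.271) = 0.510465; -0.729*log2(0.729) = 0.332431. H = 0.510465 + 0.332431 = 0.8429

0.8429 bits


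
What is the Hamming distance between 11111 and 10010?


Count differing positions: . ^ ^ . ^ = 3 differences

3


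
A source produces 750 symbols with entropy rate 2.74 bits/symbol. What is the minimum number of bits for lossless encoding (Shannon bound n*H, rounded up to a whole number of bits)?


Minimum bits >= n * H = 750 * 2.74 = 2055.0, rounded up to a whole number of bits = 2055

2055 bits


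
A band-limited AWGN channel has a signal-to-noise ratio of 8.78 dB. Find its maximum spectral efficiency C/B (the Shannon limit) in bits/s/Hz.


SNR_linear = 10^(8.78/10) = 7.5509; C/B = log2(1 + SNR_linear) = log2(1 + 7.5509) = 3.0961

3.0961 bits/s/Hz


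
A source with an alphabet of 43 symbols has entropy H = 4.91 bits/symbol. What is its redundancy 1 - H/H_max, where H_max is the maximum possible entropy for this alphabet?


H_max = log2(K) = log2(43) = 5.4263 bits/symbol. Redundancy = 1 - H/H_max = 1 - 4.91/5.4263 = 1 - 0.9049 = 0.0951

0.0951


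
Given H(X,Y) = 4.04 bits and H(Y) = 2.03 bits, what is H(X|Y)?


H(X|Y) = H(X,Y) - H(Y) = 4.04 - 2.03 = 2.01

2.01 bits


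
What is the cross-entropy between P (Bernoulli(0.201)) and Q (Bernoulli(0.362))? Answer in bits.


H(P,Q) = -p*log2(q) - (1-p)*log2(1-q). -0.201*log2(0.362) = 0.294654; -0.799*log2(0.638) = 0.518049. H(P,Q) = 0.294654 + 0.518049 = 0.8127

0.8127 bits


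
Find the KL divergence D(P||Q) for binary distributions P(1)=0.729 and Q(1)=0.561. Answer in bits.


KL = p*log2(p/q) + (1-p)*log2((1-p)/(1-q)) = 0.729*log2(0.729/0.561) + 0.271*log2(0.271/0.439) = 0.0869

0.0869 bits


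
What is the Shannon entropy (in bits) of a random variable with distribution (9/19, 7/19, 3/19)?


H = -sum(p_i * log2(p_i)). Terms: -(9/19)*log2(9/19) = 0.510633; -(7/19)*log2(7/19) = 0.530737; -(3/19)*log2(3/19) = 0.420468. H = 0.510633 + 0.530737 + 0.420468 = 1.4618

1.4618 bits


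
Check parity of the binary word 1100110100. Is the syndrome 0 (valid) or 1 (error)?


Syndrome = XOR of all bits = 1 XOR 1 XOR 0 XOR 0 XOR 1 XOR 1 XOR 0 XOR 1 XOR 0 XOR 0 = 1

1


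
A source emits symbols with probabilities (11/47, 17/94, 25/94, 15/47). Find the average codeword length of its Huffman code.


Huffman construction (repeatedly merge the two least-probable nodes; each merge adds 1 bit to every symbol beneath it): 17/94 + 11/47 = 39/94; 25/94 + 15/47 = 55/94; 39/94 + 55/94 = 1. Resulting codeword lengths (in the order the probabilities were given): (2, 2, 2, 2). L_avg = sum(p_i * l_i) = 11/47*2 + 17/94*2 + 25/94*2 + 15/47*2 = 2

2.0 bits


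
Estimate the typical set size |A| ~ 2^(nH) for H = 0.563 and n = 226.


log2|A_typical| = nH = 226 * 0.563 = 127.238, so |A_typical| ~ 2^127.238 = 2.007e+38

2.007e+38


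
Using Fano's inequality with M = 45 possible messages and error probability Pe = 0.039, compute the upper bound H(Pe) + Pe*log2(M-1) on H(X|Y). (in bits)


H(Pe) = -Pe*log2(Pe) - (1-Pe)*log2(1-Pe) = -0.039*log2(0.039) - 0.961*log2(0.961) = 0.182535 + 0.055153 = 0.2377. Pe*log2(M-1) = 0.039*log2(44) = 0.212918. Bound = H(Pe) + Pe*log2(M-1) = 0.182535 + 0.055153 + 0.212918 = 0.4506

0.4506 bits


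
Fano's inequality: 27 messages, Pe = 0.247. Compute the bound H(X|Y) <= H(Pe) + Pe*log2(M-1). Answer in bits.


H(Pe) = -Pe*log2(Pe) - (1-Pe)*log2(1-Pe) = -0.247*log2(0.247) - 0.753*log2(0.753) = 0.498302 + 0.308187 = 0.8065. Pe*log2(M-1) = 0.247*log2(26) = 1.161009. Bound = H(Pe) + Pe*log2(M-1) = 0.498302 + 0.308187 + 1.161009 = 1.9675

1.9675 bits


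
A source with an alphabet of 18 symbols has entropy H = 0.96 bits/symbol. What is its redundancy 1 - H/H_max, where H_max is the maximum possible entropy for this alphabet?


H_max = log2(K) = log2(18) = 4.1699 bits/symbol. Redundancy = 1 - H/H_max = 1 - 0.96/4.1699 = 1 - 0.2302 = 0.7698

0.7698


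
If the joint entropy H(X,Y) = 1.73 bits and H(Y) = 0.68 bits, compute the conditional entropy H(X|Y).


H(X|Y) = H(X,Y) - H(Y) = 1.73 - 0.68 = 1.05

1.05 bits


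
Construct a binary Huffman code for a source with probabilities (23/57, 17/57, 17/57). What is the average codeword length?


Huffman construction (repeatedly merge the two least-probable nodes; each merge adds 1 bit to every symbol beneath it): 17/57 + 17/57 = 34/57; 23/57 + 34/57 = 1. Resulting codeword lengths (in the order the probabilities were given): (1, 2, 2). L_avg = sum(p_i * l_i) = 23/57*1 + 17/57*2 + 17/57*2 = 91/57 = 1.5965

1.5965 bits


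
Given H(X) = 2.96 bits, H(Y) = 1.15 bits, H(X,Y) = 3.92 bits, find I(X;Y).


I(X;Y) = H(X) + H(Y) - H(X,Y) = 2.96 + 1.15 - 3.92 = 0.19

0.19 bits


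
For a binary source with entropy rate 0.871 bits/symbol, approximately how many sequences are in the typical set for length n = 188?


log2|A_typical| = nH = 188 * 0.871 = 163.748, so |A_typical| ~ 2^163.748 = 1.964e+49

1.964e+49
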